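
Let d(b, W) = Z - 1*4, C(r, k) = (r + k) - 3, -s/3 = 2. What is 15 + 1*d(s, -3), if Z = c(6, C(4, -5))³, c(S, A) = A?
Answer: -53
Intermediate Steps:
s = -6 (s = -3*2 = -6)
C(r, k) = -3 + k + r (C(r, k) = (k + r) - 3 = -3 + k + r)
Z = -64 (Z = (-3 - 5 + 4)³ = (-4)³ = -64)
d(b, W) = -68 (d(b, W) = -64 - 1*4 = -64 - 4 = -68)
15 + 1*d(s, -3) = 15 + 1*(-68) = 15 - 68 = -53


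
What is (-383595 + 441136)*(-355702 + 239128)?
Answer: -6707784534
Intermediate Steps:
(-383595 + 441136)*(-355702 + 239128) = 57541*(-116574) = -6707784534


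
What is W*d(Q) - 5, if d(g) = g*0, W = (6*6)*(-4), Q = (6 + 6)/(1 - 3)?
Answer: -5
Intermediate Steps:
Q = -6 (Q = 12/(-2) = 12*(-½) = -6)
W = -144 (W = 36*(-4) = -144)
d(g) = 0
W*d(Q) - 5 = -144*0 - 5 = 0 - 5 = -5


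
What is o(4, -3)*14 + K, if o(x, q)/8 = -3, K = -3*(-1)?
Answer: -333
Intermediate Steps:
K = 3
o(x, q) = -24 (o(x, q) = 8*(-3) = -24)
o(4, -3)*14 + K = -24*14 + 3 = -336 + 3 = -333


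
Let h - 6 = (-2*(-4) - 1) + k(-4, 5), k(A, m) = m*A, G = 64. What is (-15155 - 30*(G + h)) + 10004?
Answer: -6861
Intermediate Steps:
k(A, m) = A*m
h = -7 (h = 6 + ((-2*(-4) - 1) - 4*5) = 6 + ((8 - 1) - 20) = 6 + (7 - 20) = 6 - 13 = -7)
(-15155 - 30*(G + h)) + 10004 = (-15155 - 30*(64 - 7)) + 10004 = (-15155 - 30*57) + 10004 = (-15155 - 1710) + 10004 = -16865 + 10004 = -6861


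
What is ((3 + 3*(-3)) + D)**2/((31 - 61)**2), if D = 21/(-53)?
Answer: 12769/280900 ≈ 0.045457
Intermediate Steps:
D = -21/53 (D = 21*(-1/53) = -21/53 ≈ -0.39623)
((3 + 3*(-3)) + D)**2/((31 - 61)**2) = ((3 + 3*(-3)) - 21/53)**2/((31 - 61)**2) = ((3 - 9) - 21/53)**2/((-30)**2) = (-6 - 21/53)**2/900 = (-339/53)**2*(1/900) = (114921/2809)*(1/900) = 12769/280900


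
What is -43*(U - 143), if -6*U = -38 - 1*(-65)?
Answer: 12685/2 ≈ 6342.5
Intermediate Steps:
U = -9/2 (U = -(-38 - 1*(-65))/6 = -(-38 + 65)/6 = -1/6*27 = -9/2 ≈ -4.5000)
-43*(U - 143) = -43*(-9/2 - 143) = -43*(-295/2) = 12685/2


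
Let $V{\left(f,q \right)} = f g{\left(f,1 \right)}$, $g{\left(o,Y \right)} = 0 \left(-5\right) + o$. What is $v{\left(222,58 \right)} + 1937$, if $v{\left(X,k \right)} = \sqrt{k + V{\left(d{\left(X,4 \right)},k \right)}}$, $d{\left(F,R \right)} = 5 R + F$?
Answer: $1937 + \sqrt{58622} \approx 2179.1$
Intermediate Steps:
$g{\left(o,Y \right)} = o$ ($g{\left(o,Y \right)} = 0 + o = o$)
$d{\left(F,R \right)} = F + 5 R$
$V{\left(f,q \right)} = f^{2}$ ($V{\left(f,q \right)} = f f = f^{2}$)
$v{\left(X,k \right)} = \sqrt{k + \left(20 + X\right)^{2}}$ ($v{\left(X,k \right)} = \sqrt{k + \left(X + 5 \cdot 4\right)^{2}} = \sqrt{k + \left(X + 20\right)^{2}} = \sqrt{k + \left(20 + X\right)^{2}}$)
$v{\left(222,58 \right)} + 1937 = \sqrt{58 + \left(20 + 222\right)^{2}} + 1937 = \sqrt{58 + 242^{2}} + 1937 = \sqrt{58 + 58564} + 1937 = \sqrt{58622} + 1937 = 1937 + \sqrt{58622}$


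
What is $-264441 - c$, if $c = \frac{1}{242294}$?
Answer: $- \frac{64072467655}{242294} \approx -2.6444 \cdot 10^{5}$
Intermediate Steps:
$c = \frac{1}{242294} \approx 4.1272 \cdot 10^{-6}$
$-264441 - c = -264441 - \frac{1}{242294} = - \frac{64072467655}{242294}$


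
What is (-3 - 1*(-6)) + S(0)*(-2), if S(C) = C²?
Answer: 3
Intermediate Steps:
(-3 - 1*(-6)) + S(0)*(-2) = (-3 - 1*(-6)) + 0²*(-2) = (-3 + 6) + 0*(-2) = 3 + 0 = 3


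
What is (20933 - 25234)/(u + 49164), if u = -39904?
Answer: -4301/9260 ≈ -0.46447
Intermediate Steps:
(20933 - 25234)/(u + 49164) = (20933 - 25234)/(-39904 + 49164) = -4301/9260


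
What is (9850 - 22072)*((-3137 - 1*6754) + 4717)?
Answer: 63236628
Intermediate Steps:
(9850 - 22072)*((-3137 - 1*6754) + 4717) = -12222*((-3137 - 6754) + 4717) = -12222*(-9891 + 4717) = -12222*(-5174) = 63236628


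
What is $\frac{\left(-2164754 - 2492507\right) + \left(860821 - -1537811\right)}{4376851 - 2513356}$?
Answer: $- \frac{2258629}{1863495} \approx -1.212$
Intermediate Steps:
$\frac{\left(-2164754 - 2492507\right) + \left(860821 - -1537811\right)}{4376851 - 2513356} = \frac{-4657261 + \left(860821 + 1537811\right)}{1863495} = \left(-4657261 + 2398632\right) \frac{1}{1863495} = \left(-2258629\right) \frac{1}{1863495} = - \frac{2258629}{1863495}$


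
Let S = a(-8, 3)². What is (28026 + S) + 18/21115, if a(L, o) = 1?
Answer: 591790123/21115 ≈ 28027.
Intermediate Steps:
S = 1 (S = 1² = 1)
(28026 + S) + 18/21115 = (28026 + 1) + 18/21115 = 28027 + 18*(1/21115) = 28027 + 18/21115 = 591790123/21115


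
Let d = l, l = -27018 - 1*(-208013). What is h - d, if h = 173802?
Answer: -7193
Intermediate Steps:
l = 180995 (l = -27018 + 208013 = 180995)
d = 180995
h - d = 173802 - 1*180995 = 173802 - 180995 = -7193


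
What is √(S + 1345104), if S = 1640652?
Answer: 2*√746439 ≈ 1727.9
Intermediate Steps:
√(S + 1345104) = √(1640652 + 1345104) = √2985756 = 2*√746439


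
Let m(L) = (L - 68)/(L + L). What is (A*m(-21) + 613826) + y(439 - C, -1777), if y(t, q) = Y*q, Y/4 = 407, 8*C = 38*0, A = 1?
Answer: -95723371/42 ≈ -2.2791e+6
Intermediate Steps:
C = 0 (C = (38*0)/8 = (⅛)*0 = 0)
Y = 1628 (Y = 4*407 = 1628)
y(t, q) = 1628*q
m(L) = (-68 + L)/(2*L) (m(L) = (-68 + L)/((2*L)) = (-68 + L)*(1/(2*L)) = (-68 + L)/(2*L))
(A*m(-21) + 613826) + y(439 - C, -1777) = (1*((½)*(-68 - 21)/(-21)) + 613826) + 1628*(-1777) = (1*((½)*(-1/21)*(-89)) + 613826) - 2892956 = (1*(89/42) + 613826) - 2892956 = (89/42 + 613826) - 2892956 = 25780781/42 - 2892956 = -95723371/42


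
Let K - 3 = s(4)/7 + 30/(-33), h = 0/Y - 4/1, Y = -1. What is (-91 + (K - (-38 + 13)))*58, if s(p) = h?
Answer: -287970/77 ≈ -3739.9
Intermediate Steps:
h = -4 (h = 0/(-1) - 4/1 = 0*(-1) - 4*1 = 0 - 4 = -4)
s(p) = -4
K = 117/77 (K = 3 + (-4/7 + 30/(-33)) = 3 + (-4*1/7 + 30*(-1/33)) = 3 + (-4/7 - 10/11) = 3 - 114/77 = 117/77 ≈ 1.5195)
(-91 + (K - (-38 + 13)))*58 = (-91 + (117/77 - (-38 + 13)))*58 = (-91 + (117/77 - 1*(-25)))*58 = (-91 + (117/77 + 25))*58 = (-91 + 2042/77)*58 = -4965/77*58 = -287970/77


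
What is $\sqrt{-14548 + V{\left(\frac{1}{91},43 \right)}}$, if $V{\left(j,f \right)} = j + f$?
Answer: $\frac{i \sqrt{120115814}}{91} \approx 120.44 i$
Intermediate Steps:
$V{\left(j,f \right)} = f + j$
$\sqrt{-14548 + V{\left(\frac{1}{91},43 \right)}} = \sqrt{-14548 + \left(43 + \frac{1}{91}\right)} = \sqrt{-14548 + \frac{3914}{91}} = \sqrt{- \frac{1319954}{91}} = \frac{i \sqrt{120115814}}{91}$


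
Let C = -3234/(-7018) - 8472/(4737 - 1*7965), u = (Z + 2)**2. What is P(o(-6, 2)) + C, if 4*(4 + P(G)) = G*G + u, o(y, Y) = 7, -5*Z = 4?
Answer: 100358971/8581100 ≈ 11.695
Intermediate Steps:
Z = -4/5 (Z = -1/5*4 = -4/5 ≈ -0.80000)
u = 36/25 (u = (-4/5 + 2)**2 = (6/5)**2 = 36/25 ≈ 1.4400)
C = 264757/85811 (C = -3234*(-1/7018) - 8472/(4737 - 7965) = 147/319 - 8472/(-3228) = 147/319 - 8472*(-1/3228) = 147/319 + 706/269 = 264757/85811 ≈ 3.0854)
P(G) = -91/25 + G**2/4 (P(G) = -4 + (G*G + 36/25)/4 = -4 + (G**2 + 36/25)/4 = -4 + (36/25 + G**2)/4 = -4 + (9/25 + G**2/4) = -91/25 + G**2/4)
P(o(-6, 2)) + C = (-91/25 + (1/4)*7**2) + 264757/85811 = (-91/25 + (1/4)*49) + 264757/85811 = (-91/25 + 49/4) + 264757/85811 = 861/100 + 264757/85811 = 100358971/8581100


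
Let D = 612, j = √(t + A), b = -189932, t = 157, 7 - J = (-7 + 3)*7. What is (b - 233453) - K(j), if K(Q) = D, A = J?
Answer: -423997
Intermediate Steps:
J = 35 (J = 7 - (-7 + 3)*7 = 7 - (-4)*7 = 7 - 1*(-28) = 7 + 28 = 35)
A = 35
j = 8*√3 (j = √(157 + 35) = √192 = 8*√3 ≈ 13.856)
K(Q) = 612
(b - 233453) - K(j) = (-189932 - 233453) - 1*612 = -423385 - 612 = -423997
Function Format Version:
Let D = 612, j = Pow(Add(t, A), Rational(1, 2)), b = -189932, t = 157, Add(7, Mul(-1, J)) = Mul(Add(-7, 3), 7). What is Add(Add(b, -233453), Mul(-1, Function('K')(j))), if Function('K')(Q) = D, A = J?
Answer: -423997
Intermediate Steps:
J = 35 (J = Add(7, Mul(-1, Mul(Add(-7, 3), 7))) = Add(7, Mul(-1, Mul(-4, 7))) = Add(7, Mul(-1, -28)) = Add(7, 28) = 35)
A = 35
j = Mul(8, Pow(3, Rational(1, 2))) (j = Pow(Add(157, 35), Rational(1, 2)) = Pow(192, Rational(1, 2)) = Mul(8, Pow(3, Rational(1, 2))) ≈ 13.856)
Function('K')(Q) = 612
Add(Add(b, -233453), Mul(-1, Function('K')(j))) = Add(Add(-189932, -233453), Mul(-1, 612)) = Add(-423385, -612) = -423997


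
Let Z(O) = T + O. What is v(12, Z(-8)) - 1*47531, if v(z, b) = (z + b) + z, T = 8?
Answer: -47507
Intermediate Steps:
Z(O) = 8 + O
v(z, b) = b + 2*z (v(z, b) = (b + z) + z = b + 2*z)
v(12, Z(-8)) - 1*47531 = ((8 - 8) + 2*12) - 1*47531 = (0 + 24) - 47531 = 24 - 47531 = -47507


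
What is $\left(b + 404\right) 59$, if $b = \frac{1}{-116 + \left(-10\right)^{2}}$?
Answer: $\frac{381317}{16} \approx 23832.0$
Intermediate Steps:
$b = - \frac{1}{16}$ ($b = \frac{1}{-116 + 100} = \frac{1}{-16} = - \frac{1}{16} \approx -0.0625$)
$\left(b + 404\right) 59 = \left(- \frac{1}{16} + 404\right) 59 = \frac{6463}{16} \cdot 59 = \frac{381317}{16}$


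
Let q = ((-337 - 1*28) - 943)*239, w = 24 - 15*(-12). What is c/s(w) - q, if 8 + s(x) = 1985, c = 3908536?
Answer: 621942460/1977 ≈ 3.1459e+5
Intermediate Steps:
w = 204 (w = 24 + 180 = 204)
s(x) = 1977 (s(x) = -8 + 1985 = 1977)
q = -312612 (q = ((-337 - 28) - 943)*239 = (-365 - 943)*239 = -1308*239 = -312612)
c/s(w) - q = 3908536/1977 - 1*(-312612) = 3908536*(1/1977) + 312612 = 3908536/1977 + 312612 = 621942460/1977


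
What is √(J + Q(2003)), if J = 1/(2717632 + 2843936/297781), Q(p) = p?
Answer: √81985921534306557672419670/202315504632 ≈ 44.755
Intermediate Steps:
J = 297781/809262018528 (J = 1/(2717632 + 2843936*(1/297781)) = 1/(2717632 + 2843936/297781) = 1/(809262018528/297781) = 297781/809262018528 ≈ 3.6797e-7)
√(J + Q(2003)) = √(297781/809262018528 + 2003) = √(1620951823409365/809262018528) = √81985921534306557672419670/202315504632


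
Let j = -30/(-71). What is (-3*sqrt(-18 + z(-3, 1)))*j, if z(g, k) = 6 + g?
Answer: -90*I*sqrt(15)/71 ≈ -4.9094*I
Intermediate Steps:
j = 30/71 (j = -30*(-1/71) = 30/71 ≈ 0.42254)
(-3*sqrt(-18 + z(-3, 1)))*j = -3*sqrt(-18 + (6 - 3))*(30/71) = -3*sqrt(-18 + 3)*(30/71) = -3*I*sqrt(15)*(30/71) = -90*I*sqrt(15)/71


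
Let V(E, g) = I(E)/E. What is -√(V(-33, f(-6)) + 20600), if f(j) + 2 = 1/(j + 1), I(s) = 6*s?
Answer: -√20606 ≈ -143.55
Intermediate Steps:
f(j) = -2 + 1/(1 + j) (f(j) = -2 + 1/(j + 1) = -2 + 1/(1 + j))
V(E, g) = 6 (V(E, g) = (6*E)/E = 6)
-√(V(-33, f(-6)) + 20600) = -√(6 + 20600) = -√20606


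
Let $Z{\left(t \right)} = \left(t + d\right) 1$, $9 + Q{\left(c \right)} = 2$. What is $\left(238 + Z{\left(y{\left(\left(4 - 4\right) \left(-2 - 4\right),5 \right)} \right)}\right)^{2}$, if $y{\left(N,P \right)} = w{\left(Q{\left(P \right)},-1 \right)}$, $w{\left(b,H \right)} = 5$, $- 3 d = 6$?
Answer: $58081$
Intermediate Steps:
$d = -2$ ($d = \left(- \frac{1}{3}\right) 6 = -2$)
$Q{\left(c \right)} = -7$ ($Q{\left(c \right)} = -9 + 2 = -7$)
$y{\left(N,P \right)} = 5$
$Z{\left(t \right)} = -2 + t$ ($Z{\left(t \right)} = \left(t - 2\right) 1 = \left(-2 + t\right) 1 = -2 + t$)
$\left(238 + Z{\left(y{\left(\left(4 - 4\right) \left(-2 - 4\right),5 \right)} \right)}\right)^{2} = \left(238 + \left(-2 + 5\right)\right)^{2} = \left(238 + 3\right)^{2} = 241^{2} = 58081$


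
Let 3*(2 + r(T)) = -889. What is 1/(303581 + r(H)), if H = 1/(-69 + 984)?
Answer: 3/909848 ≈ 3.2973e-6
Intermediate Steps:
H = 1/915 ≈ 0.0010929
r(T) = -895/3 (r(T) = -2 + (1/3)*(-889) = -2 - 889/3 = -895/3)
1/(303581 + r(H)) = 1/(303581 - 895/3) = 1/(909848/3) = 3/909848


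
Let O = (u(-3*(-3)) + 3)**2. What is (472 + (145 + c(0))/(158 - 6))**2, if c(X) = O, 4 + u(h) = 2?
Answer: 1292043025/5776 ≈ 2.2369e+5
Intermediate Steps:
u(h) = -2 (u(h) = -4 + 2 = -2)
O = 1 (O = (-2 + 3)**2 = 1**2 = 1)
c(X) = 1
(472 + (145 + c(0))/(158 - 6))**2 = (472 + (145 + 1)/(158 - 6))**2 = (472 + 146/152)**2 = (472 + 146*(1/152))**2 = (472 + 73/76)**2 = (35945/76)**2 = 1292043025/5776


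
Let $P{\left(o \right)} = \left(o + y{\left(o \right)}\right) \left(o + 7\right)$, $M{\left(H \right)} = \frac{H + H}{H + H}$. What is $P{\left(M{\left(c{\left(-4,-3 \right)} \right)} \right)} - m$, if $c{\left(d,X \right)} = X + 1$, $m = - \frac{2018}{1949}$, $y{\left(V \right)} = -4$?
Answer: $- \frac{44758}{1949} \approx -22.965$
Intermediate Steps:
$m = - \frac{2018}{1949}$ ($m = \left(-2018\right) \frac{1}{1949} = - \frac{2018}{1949} \approx -1.0354$)
$c{\left(d,X \right)} = 1 + X$
$M{\left(H \right)} = 1$ ($M{\left(H \right)} = \frac{2 H}{2 H} = 2 H \frac{1}{2 H} = 1$)
$P{\left(o \right)} = \left(-4 + o\right) \left(7 + o\right)$ ($P{\left(o \right)} = \left(o - 4\right) \left(o + 7\right) = \left(-4 + o\right) \left(7 + o\right)$)
$P{\left(M{\left(c{\left(-4,-3 \right)} \right)} \right)} - m = \left(-28 + 1^{2} + 3 \cdot 1\right) - - \frac{2018}{1949} = \left(-28 + 1 + 3\right) + \frac{2018}{1949} = -24 + \frac{2018}{1949} = - \frac{44758}{1949}$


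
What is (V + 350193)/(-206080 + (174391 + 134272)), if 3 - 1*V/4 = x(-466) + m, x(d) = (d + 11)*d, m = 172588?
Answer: -1188267/102583 ≈ -11.583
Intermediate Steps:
x(d) = d*(11 + d) (x(d) = (11 + d)*d = d*(11 + d))
V = -1538460 (V = 12 - 4*(-466*(11 - 466) + 172588) = 12 - 4*(-466*(-455) + 172588) = 12 - 4*(212030 + 172588) = 12 - 4*384618 = 12 - 1538472 = -1538460)
(V + 350193)/(-206080 + (174391 + 134272)) = (-1538460 + 350193)/(-206080 + (174391 + 134272)) = -1188267/(-206080 + 308663) = -1188267/102583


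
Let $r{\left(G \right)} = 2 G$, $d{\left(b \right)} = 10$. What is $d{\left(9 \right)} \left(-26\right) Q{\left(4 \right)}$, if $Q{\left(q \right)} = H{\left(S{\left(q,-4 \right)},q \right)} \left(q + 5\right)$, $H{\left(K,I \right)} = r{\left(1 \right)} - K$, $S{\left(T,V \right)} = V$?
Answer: $-14040$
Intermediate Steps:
$H{\left(K,I \right)} = 2 - K$ ($H{\left(K,I \right)} = 2 \cdot 1 - K = 2 - K$)
$Q{\left(q \right)} = 30 + 6 q$ ($Q{\left(q \right)} = \left(2 - -4\right) \left(q + 5\right) = \left(2 + 4\right) \left(5 + q\right) = 6 \left(5 + q\right) = 30 + 6 q$)
$d{\left(9 \right)} \left(-26\right) Q{\left(4 \right)} = 10 \left(-26\right) \left(30 + 6 \cdot 4\right) = - 260 \left(30 + 24\right) = \left(-260\right) 54 = -14040$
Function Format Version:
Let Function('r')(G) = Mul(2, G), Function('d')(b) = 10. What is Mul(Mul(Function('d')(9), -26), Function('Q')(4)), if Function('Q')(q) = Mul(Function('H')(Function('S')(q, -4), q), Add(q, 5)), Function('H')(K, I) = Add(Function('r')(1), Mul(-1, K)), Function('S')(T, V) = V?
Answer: -14040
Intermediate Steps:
Function('H')(K, I) = Add(2, Mul(-1, K)) (Function('H')(K, I) = Add(Mul(2, 1), Mul(-1, K)) = Add(2, Mul(-1, K)))
Function('Q')(q) = Add(30, Mul(6, q)) (Function('Q')(q) = Mul(Add(2, Mul(-1, -4)), Add(q, 5)) = Mul(Add(2, 4), Add(5, q)) = Mul(6, Add(5, q)) = Add(30, Mul(6, q)))
Mul(Mul(Function('d')(9), -26), Function('Q')(4)) = Mul(Mul(10, -26), Add(30, Mul(6, 4))) = Mul(-260, Add(30, 24)) = Mul(-260, 54) = -14040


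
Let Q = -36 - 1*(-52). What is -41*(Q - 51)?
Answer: 1435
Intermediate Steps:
Q = 16 (Q = -36 + 52 = 16)
-41*(Q - 51) = -41*(16 - 51) = -41*(-35) = 1435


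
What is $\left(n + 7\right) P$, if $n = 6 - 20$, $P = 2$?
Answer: $-14$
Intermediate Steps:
$n = -14$ ($n = 6 - 20 = -14$)
$\left(n + 7\right) P = \left(-14 + 7\right) 2 = \left(-7\right) 2 = -14$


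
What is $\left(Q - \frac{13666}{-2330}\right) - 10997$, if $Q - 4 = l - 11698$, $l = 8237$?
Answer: $- \frac{16832077}{1165} \approx -14448.0$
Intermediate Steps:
$Q = -3457$ ($Q = 4 + \left(8237 - 11698\right) = 4 - 3461 = -3457$)
$\left(Q - \frac{13666}{-2330}\right) - 10997 = \left(-3457 - \frac{13666}{-2330}\right) - 10997 = \left(-3457 - - \frac{6833}{1165}\right) - 10997 = \left(-3457 + \frac{6833}{1165}\right) - 10997 = - \frac{4020572}{1165} - 10997 = - \frac{16832077}{1165}$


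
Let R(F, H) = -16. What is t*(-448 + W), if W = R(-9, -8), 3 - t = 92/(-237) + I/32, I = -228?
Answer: -1156114/237 ≈ -4878.1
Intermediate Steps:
t = 19933/1896 (t = 3 - (92/(-237) - 228/32) = 3 - (92*(-1/237) - 228*1/32) = 3 - (-92/237 - 57/8) = 3 - 1*(-14245/1896) = 3 + 14245/1896 = 19933/1896 ≈ 10.513)
W = -16
t*(-448 + W) = 19933*(-448 - 16)/1896 = (19933/1896)*(-464) = -1156114/237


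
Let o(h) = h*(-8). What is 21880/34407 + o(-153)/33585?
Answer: 258984656/385186365 ≈ 0.67236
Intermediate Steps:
o(h) = -8*h
21880/34407 + o(-153)/33585 = 21880/34407 - 8*(-153)/33585 = 21880*(1/34407) + 1224*(1/33585) = 21880/34407 + 408/11195 = 258984656/385186365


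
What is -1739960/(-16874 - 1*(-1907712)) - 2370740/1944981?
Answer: -3933437210440/1838821992039 ≈ -2.1391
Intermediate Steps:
-1739960/(-16874 - 1*(-1907712)) - 2370740/1944981 = -1739960/(-16874 + 1907712) - 2370740*1/1944981 = -1739960/1890838 - 2370740/1944981 = -1739960*1/1890838 - 2370740/1944981 = -869980/945419 - 2370740/1944981 = -3933437210440/1838821992039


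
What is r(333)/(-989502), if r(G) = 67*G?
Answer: -7437/329834 ≈ -0.022548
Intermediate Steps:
r(333)/(-989502) = (67*333)/(-989502) = 22311*(-1/989502) = -7437/329834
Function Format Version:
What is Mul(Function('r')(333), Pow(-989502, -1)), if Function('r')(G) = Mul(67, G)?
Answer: Rational(-7437, 329834) ≈ -0.022548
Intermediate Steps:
Mul(Function('r')(333), Pow(-989502, -1)) = Mul(Mul(67, 333), Pow(-989502, -1)) = Mul(22311, Rational(-1, 989502)) = Rational(-7437, 329834)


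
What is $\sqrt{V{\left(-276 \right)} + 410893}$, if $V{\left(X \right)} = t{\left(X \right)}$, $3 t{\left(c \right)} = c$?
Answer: $\sqrt{410801} \approx 640.94$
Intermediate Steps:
$t{\left(c \right)} = \frac{c}{3}$
$V{\left(X \right)} = \frac{X}{3}$
$\sqrt{V{\left(-276 \right)} + 410893} = \sqrt{\frac{1}{3} \left(-276\right) + 410893} = \sqrt{-92 + 410893} = \sqrt{410801}$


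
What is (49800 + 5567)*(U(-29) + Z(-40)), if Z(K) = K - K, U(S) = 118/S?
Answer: -6533306/29 ≈ -2.2529e+5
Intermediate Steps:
Z(K) = 0
(49800 + 5567)*(U(-29) + Z(-40)) = (49800 + 5567)*(118/(-29) + 0) = 55367*(118*(-1/29) + 0) = 55367*(-118/29 + 0) = 55367*(-118/29) = -6533306/29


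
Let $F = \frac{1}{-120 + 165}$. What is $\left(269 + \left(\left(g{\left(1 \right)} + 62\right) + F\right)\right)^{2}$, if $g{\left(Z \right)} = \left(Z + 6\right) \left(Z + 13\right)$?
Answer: $\frac{372721636}{2025} \approx 1.8406 \cdot 10^{5}$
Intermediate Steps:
$F = \frac{1}{45} \approx 0.022222$
$g{\left(Z \right)} = \left(6 + Z\right) \left(13 + Z\right)$
$\left(269 + \left(\left(g{\left(1 \right)} + 62\right) + F\right)\right)^{2} = \left(269 + \left(\left(\left(78 + 1^{2} + 19 \cdot 1\right) + 62\right) + \frac{1}{45}\right)\right)^{2} = \left(269 + \left(\left(\left(78 + 1 + 19\right) + 62\right) + \frac{1}{45}\right)\right)^{2} = \left(269 + \left(\left(98 + 62\right) + \frac{1}{45}\right)\right)^{2} = \left(269 + \left(160 + \frac{1}{45}\right)\right)^{2} = \left(269 + \frac{7201}{45}\right)^{2} = \left(\frac{19306}{45}\right)^{2} = \frac{372721636}{2025}$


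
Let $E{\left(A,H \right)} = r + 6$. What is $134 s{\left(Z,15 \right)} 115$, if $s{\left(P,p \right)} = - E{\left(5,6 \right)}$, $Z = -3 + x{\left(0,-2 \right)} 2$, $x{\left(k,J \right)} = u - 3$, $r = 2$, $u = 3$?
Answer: $-123280$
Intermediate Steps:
$x{\left(k,J \right)} = 0$ ($x{\left(k,J \right)} = 3 - 3 = 0$)
$Z = -3$ ($Z = -3 + 0 \cdot 2 = -3 + 0 = -3$)
$E{\left(A,H \right)} = 8$ ($E{\left(A,H \right)} = 2 + 6 = 8$)
$s{\left(P,p \right)} = -8$ ($s{\left(P,p \right)} = \left(-1\right) 8 = -8$)
$134 s{\left(Z,15 \right)} 115 = 134 \left(-8\right) 115 = \left(-1072\right) 115 = -123280$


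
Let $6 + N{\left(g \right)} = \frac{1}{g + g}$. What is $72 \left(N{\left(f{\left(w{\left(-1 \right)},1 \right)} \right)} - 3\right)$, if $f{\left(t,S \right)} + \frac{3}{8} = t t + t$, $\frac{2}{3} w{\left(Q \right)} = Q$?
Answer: $-552$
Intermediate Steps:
$w{\left(Q \right)} = \frac{3 Q}{2}$
$f{\left(t,S \right)} = - \frac{3}{8} + t + t^{2}$ ($f{\left(t,S \right)} = - \frac{3}{8} + \left(t t + t\right) = - \frac{3}{8} + \left(t^{2} + t\right) = - \frac{3}{8} + \left(t + t^{2}\right) = - \frac{3}{8} + t + t^{2}$)
$N{\left(g \right)} = -6 + \frac{1}{2 g}$ ($N{\left(g \right)} = -6 + \frac{1}{g + g} = -6 + \frac{1}{2 g}$)
$72 \left(N{\left(f{\left(w{\left(-1 \right)},1 \right)} \right)} - 3\right) = 72 \left(\left(-6 + \frac{1}{2 \left(- \frac{3}{8} + \frac{3}{2} \left(-1\right) + \left(\frac{3}{2} \left(-1\right)\right)^{2}\right)}\right) - 3\right) = 72 \left(\left(-6 + \frac{1}{2 \left(- \frac{3}{8} - \frac{3}{2} + \left(- \frac{3}{2}\right)^{2}\right)}\right) - 3\right) = 72 \left(\left(-6 + \frac{1}{2 \left(- \frac{3}{8} - \frac{3}{2} + \frac{9}{4}\right)}\right) - 3\right) = 72 \left(\left(-6 + \frac{1}{2 \cdot \frac{3}{8}}\right) - 3\right) = 72 \left(\left(-6 + \frac{1}{2} \cdot \frac{8}{3}\right) - 3\right) = 72 \left(\left(-6 + \frac{4}{3}\right) - 3\right) = 72 \left(- \frac{14}{3} - 3\right) = 72 \left(- \frac{23}{3}\right) = -552$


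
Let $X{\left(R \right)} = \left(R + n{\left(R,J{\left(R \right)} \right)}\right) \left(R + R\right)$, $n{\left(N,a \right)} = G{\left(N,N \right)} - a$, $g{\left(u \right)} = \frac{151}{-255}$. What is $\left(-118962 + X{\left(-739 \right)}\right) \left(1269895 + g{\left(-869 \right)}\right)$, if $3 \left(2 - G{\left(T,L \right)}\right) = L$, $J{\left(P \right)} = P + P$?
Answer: $- \frac{1533212232575428}{765} \approx -2.0042 \cdot 10^{12}$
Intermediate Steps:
$J{\left(P \right)} = 2 P$
$G{\left(T,L \right)} = 2 - \frac{L}{3}$
$g{\left(u \right)} = - \frac{151}{255}$ ($g{\left(u \right)} = 151 \left(- \frac{1}{255}\right) = - \frac{151}{255}$)
$n{\left(N,a \right)} = 2 - a - \frac{N}{3}$ ($n{\left(N,a \right)} = \left(2 - \frac{N}{3}\right) - a = 2 - a - \frac{N}{3}$)
$X{\left(R \right)} = 2 R \left(2 - \frac{4 R}{3}\right)$ ($X{\left(R \right)} = \left(R - \left(-2 + \frac{7 R}{3}\right)\right) \left(R + R\right) = \left(R - \left(-2 + \frac{7 R}{3}\right)\right) 2 R = \left(2 - \frac{4 R}{3}\right) 2 R = 2 R \left(2 - \frac{4 R}{3}\right)$)
$\left(-118962 + X{\left(-739 \right)}\right) \left(1269895 + g{\left(-869 \right)}\right) = \left(-118962 + \frac{4}{3} \left(-739\right) \left(3 - -1478\right)\right) \left(1269895 - \frac{151}{255}\right) = \left(-118962 + \frac{4}{3} \left(-739\right) \left(3 + 1478\right)\right) \frac{323823074}{255} = \left(-118962 + \frac{4}{3} \left(-739\right) 1481\right) \frac{323823074}{255} = \left(-118962 - \frac{4377836}{3}\right) \frac{323823074}{255} = \left(- \frac{4734722}{3}\right) \frac{323823074}{255} = - \frac{1533212232575428}{765}$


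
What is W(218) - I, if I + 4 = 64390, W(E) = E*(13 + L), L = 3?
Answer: -60898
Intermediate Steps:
W(E) = 16*E (W(E) = E*(13 + 3) = E*16 = 16*E)
I = 64386 (I = -4 + 64390 = 64386)
W(218) - I = 16*218 - 1*64386 = 3488 - 64386 = -60898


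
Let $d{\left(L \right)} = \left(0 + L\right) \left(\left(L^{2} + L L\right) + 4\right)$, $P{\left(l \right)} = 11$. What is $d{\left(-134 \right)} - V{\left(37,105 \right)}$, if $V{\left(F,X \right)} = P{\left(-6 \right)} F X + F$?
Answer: $-4855516$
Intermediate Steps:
$V{\left(F,X \right)} = F + 11 F X$ ($V{\left(F,X \right)} = 11 F X + F = F + 11 F X$)
$d{\left(L \right)} = L \left(4 + 2 L^{2}\right)$ ($d{\left(L \right)} = L \left(\left(L^{2} + L^{2}\right) + 4\right) = L \left(2 L^{2} + 4\right) = L \left(4 + 2 L^{2}\right)$)
$d{\left(-134 \right)} - V{\left(37,105 \right)} = 2 \left(-134\right) \left(2 + \left(-134\right)^{2}\right) - 37 \left(1 + 11 \cdot 105\right) = 2 \left(-134\right) \left(2 + 17956\right) - 37 \left(1 + 1155\right) = 2 \left(-134\right) 17958 - 37 \cdot 1156 = -4812744 - 42772 = -4855516$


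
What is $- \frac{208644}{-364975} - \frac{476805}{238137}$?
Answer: $- \frac{41445349549}{28971350525} \approx -1.4306$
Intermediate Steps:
$- \frac{208644}{-364975} - \frac{476805}{238137} = \left(-208644\right) \left(- \frac{1}{364975}\right) - \frac{158935}{79379} = \frac{208644}{364975} - \frac{158935}{79379} = - \frac{41445349549}{28971350525}$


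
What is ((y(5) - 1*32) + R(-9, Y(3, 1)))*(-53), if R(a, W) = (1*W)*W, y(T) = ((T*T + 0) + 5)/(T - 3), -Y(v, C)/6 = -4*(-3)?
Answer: -273851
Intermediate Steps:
Y(v, C) = -72 (Y(v, C) = -(-24)*(-3) = -6*12 = -72)
y(T) = (5 + T**2)/(-3 + T) (y(T) = ((T**2 + 0) + 5)/(-3 + T) = (T**2 + 5)/(-3 + T) = (5 + T**2)/(-3 + T))
R(a, W) = W**2 (R(a, W) = W*W = W**2)
((y(5) - 1*32) + R(-9, Y(3, 1)))*(-53) = (((5 + 5**2)/(-3 + 5) - 1*32) + (-72)**2)*(-53) = (((5 + 25)/2 - 32) + 5184)*(-53) = (((1/2)*30 - 32) + 5184)*(-53) = ((15 - 32) + 5184)*(-53) = (-17 + 5184)*(-53) = 5167*(-53) = -273851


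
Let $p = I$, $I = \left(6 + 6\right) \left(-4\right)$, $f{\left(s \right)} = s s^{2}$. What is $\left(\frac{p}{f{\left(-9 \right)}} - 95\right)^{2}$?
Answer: $\frac{532178761}{59049} \approx 9012.5$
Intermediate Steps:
$f{\left(s \right)} = s^{3}$
$I = -48$ ($I = 12 \left(-4\right) = -48$)
$p = -48$
$\left(\frac{p}{f{\left(-9 \right)}} - 95\right)^{2} = \left(- \frac{48}{\left(-9\right)^{3}} - 95\right)^{2} = \left(- \frac{48}{-729} - 95\right)^{2} = \left(\left(-48\right) \left(- \frac{1}{729}\right) - 95\right)^{2} = \left(\frac{16}{243} - 95\right)^{2} = \left(- \frac{23069}{243}\right)^{2} = \frac{532178761}{59049}$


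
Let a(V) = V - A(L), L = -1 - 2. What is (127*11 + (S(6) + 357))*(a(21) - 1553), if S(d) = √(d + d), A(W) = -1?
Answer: -2685374 - 3062*√3 ≈ -2.6907e+6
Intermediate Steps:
L = -3
S(d) = √2*√d (S(d) = √(2*d) = √2*√d)
a(V) = 1 + V (a(V) = V - 1*(-1) = V + 1 = 1 + V)
(127*11 + (S(6) + 357))*(a(21) - 1553) = (127*11 + (√2*√6 + 357))*((1 + 21) - 1553) = (1397 + (2*√3 + 357))*(22 - 1553) = (1397 + (357 + 2*√3))*(-1531) = (1754 + 2*√3)*(-1531) = -2685374 - 3062*√3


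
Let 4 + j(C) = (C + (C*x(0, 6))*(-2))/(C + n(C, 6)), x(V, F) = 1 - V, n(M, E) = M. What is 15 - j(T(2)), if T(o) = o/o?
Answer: 39/2 ≈ 19.500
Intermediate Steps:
T(o) = 1
j(C) = -9/2 (j(C) = -4 + (C + (C*(1 - 1*0))*(-2))/(C + C) = -4 + (C + (C*(1 + 0))*(-2))/((2*C)) = -4 + (C + (C*1)*(-2))*(1/(2*C)) = -4 + (C + C*(-2))*(1/(2*C)) = -4 + (C - 2*C)*(1/(2*C)) = -4 + (-C)*(1/(2*C)) = -4 - 1/2 = -9/2)
15 - j(T(2)) = 15 - 1*(-9/2) = 15 + 9/2 = 39/2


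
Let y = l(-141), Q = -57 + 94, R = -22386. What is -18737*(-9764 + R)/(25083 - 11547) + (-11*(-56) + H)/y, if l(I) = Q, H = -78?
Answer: 11147940359/250416 ≈ 44518.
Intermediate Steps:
Q = 37
l(I) = 37
y = 37
-18737*(-9764 + R)/(25083 - 11547) + (-11*(-56) + H)/y = -18737*(-9764 - 22386)/(25083 - 11547) + (-11*(-56) - 78)/37 = -18737/(13536/(-32150)) + (616 - 78)*(1/37) = -18737/(13536*(-1/32150)) + 538*(1/37) = -18737/(-6768/16075) + 538/37 = -18737*(-16075/6768) + 538/37 = 301197275/6768 + 538/37 = 11147940359/250416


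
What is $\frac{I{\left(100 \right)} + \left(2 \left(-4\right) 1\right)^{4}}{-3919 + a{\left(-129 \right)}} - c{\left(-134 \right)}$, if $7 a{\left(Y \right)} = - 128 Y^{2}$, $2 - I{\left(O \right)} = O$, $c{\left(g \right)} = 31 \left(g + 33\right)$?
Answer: $\frac{6755045025}{2157481} \approx 3131.0$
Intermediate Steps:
$c{\left(g \right)} = 1023 + 31 g$ ($c{\left(g \right)} = 31 \left(33 + g\right) = 1023 + 31 g$)
$I{\left(O \right)} = 2 - O$
$a{\left(Y \right)} = - \frac{128 Y^{2}}{7}$ ($a{\left(Y \right)} = \frac{\left(-128\right) Y^{2}}{7} = - \frac{128 Y^{2}}{7}$)
$\frac{I{\left(100 \right)} + \left(2 \left(-4\right) 1\right)^{4}}{-3919 + a{\left(-129 \right)}} - c{\left(-134 \right)} = \frac{\left(2 - 100\right) + \left(2 \left(-4\right) 1\right)^{4}}{-3919 - \frac{128 \left(-129\right)^{2}}{7}} - \left(1023 + 31 \left(-134\right)\right) = \frac{\left(2 - 100\right) + \left(\left(-8\right) 1\right)^{4}}{-3919 - \frac{2130048}{7}} - \left(1023 - 4154\right) = \frac{-98 + \left(-8\right)^{4}}{-3919 - \frac{2130048}{7}} - -3131 = \frac{-98 + 4096}{- \frac{2157481}{7}} + 3131 = 3998 \left(- \frac{7}{2157481}\right) + 3131 = - \frac{27986}{2157481} + 3131 = \frac{6755045025}{2157481}$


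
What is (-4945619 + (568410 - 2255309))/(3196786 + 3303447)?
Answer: -6632518/6500233 ≈ -1.0204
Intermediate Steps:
(-4945619 + (568410 - 2255309))/(3196786 + 3303447) = (-4945619 - 1686899)/6500233 = -6632518*1/6500233 = -6632518/6500233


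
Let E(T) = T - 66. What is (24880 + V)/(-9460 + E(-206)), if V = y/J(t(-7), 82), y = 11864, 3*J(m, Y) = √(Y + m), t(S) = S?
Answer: -6220/2433 - 2966*√3/12165 ≈ -2.9788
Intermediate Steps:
E(T) = -66 + T
J(m, Y) = √(Y + m)/3
V = 11864*√3/5 (V = 11864/((√(82 - 7)/3)) = 11864/((√75/3)) = 11864/(((5*√3)/3)) = 11864/((5*√3/3)) = 11864*(√3/5) = 11864*√3/5 ≈ 4109.8)
(24880 + V)/(-9460 + E(-206)) = (24880 + 11864*√3/5)/(-9460 + (-66 - 206)) = (24880 + 11864*√3/5)/(-9460 - 272) = (24880 + 11864*√3/5)/(-9732) = (24880 + 11864*√3/5)*(-1/9732) = -6220/2433 - 2966*√3/12165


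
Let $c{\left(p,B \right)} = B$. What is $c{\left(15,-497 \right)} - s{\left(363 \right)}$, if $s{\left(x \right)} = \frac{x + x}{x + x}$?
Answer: $-498$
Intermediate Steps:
$s{\left(x \right)} = 1$ ($s{\left(x \right)} = \frac{2 x}{2 x} = 2 x \frac{1}{2 x} = 1$)
$c{\left(15,-497 \right)} - s{\left(363 \right)} = -497 - 1 = -498$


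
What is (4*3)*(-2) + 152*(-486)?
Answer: -73896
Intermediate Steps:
(4*3)*(-2) + 152*(-486) = 12*(-2) - 73872 = -24 - 73872 = -73896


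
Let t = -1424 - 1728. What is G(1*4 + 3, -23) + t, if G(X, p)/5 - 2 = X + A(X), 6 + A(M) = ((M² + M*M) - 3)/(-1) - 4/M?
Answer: -25304/7 ≈ -3614.9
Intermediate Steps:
A(M) = -3 - 4/M - 2*M² (A(M) = -6 + (((M² + M*M) - 3)/(-1) - 4/M) = -6 + (((M² + M²) - 3)*(-1) - 4/M) = -6 + ((2*M² - 3)*(-1) - 4/M) = -6 + ((-3 + 2*M²)*(-1) - 4/M) = -6 + ((3 - 2*M²) - 4/M) = -6 + (3 - 4/M - 2*M²) = -3 - 4/M - 2*M²)
G(X, p) = -5 - 20/X - 10*X² + 5*X (G(X, p) = 10 + 5*(X + (-3 - 4/X - 2*X²)) = 10 + 5*(-3 + X - 4/X - 2*X²) = 10 + (-15 - 20/X - 10*X² + 5*X) = -5 - 20/X - 10*X² + 5*X)
t = -3152
G(1*4 + 3, -23) + t = (-5 - 20/(1*4 + 3) - 10*(1*4 + 3)² + 5*(1*4 + 3)) - 3152 = (-5 - 20/(4 + 3) - 10*(4 + 3)² + 5*(4 + 3)) - 3152 = (-5 - 20/7 - 10*7² + 5*7) - 3152 = (-5 - 20*⅐ - 10*49 + 35) - 3152 = (-5 - 20/7 - 490 + 35) - 3152 = -3240/7 - 3152 = -25304/7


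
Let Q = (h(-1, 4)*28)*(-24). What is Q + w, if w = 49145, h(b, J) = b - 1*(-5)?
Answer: 46457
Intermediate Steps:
h(b, J) = 5 + b (h(b, J) = b + 5 = 5 + b)
Q = -2688 (Q = ((5 - 1)*28)*(-24) = (4*28)*(-24) = 112*(-24) = -2688)
Q + w = -2688 + 49145 = 46457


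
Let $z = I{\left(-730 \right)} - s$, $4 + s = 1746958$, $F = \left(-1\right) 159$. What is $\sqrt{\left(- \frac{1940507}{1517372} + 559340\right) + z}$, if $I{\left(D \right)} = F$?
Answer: $\frac{i \sqrt{683688156464417609}}{758686} \approx 1089.9 i$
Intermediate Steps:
$F = -159$
$I{\left(D \right)} = -159$
$s = 1746954$ ($s = -4 + 1746958 = 1746954$)
$z = -1747113$ ($z = -159 - 1746954 = -1747113$)
$\sqrt{\left(- \frac{1940507}{1517372} + 559340\right) + z} = \sqrt{\left(- \frac{1940507}{1517372} + 559340\right) - 1747113} = \sqrt{\frac{848724913973}{1517372} - 1747113} = \sqrt{- \frac{1802295433063}{1517372}} = \frac{i \sqrt{683688156464417609}}{758686}$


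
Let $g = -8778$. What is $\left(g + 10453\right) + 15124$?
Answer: $16799$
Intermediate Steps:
$\left(g + 10453\right) + 15124 = \left(-8778 + 10453\right) + 15124 = 1675 + 15124 = 16799$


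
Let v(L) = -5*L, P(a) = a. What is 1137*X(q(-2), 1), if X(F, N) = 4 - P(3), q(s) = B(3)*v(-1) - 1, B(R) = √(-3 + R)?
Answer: 1137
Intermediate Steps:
q(s) = -1 (q(s) = √(-3 + 3)*(-5*(-1)) - 1 = √0*5 - 1 = 0*5 - 1 = 0 - 1 = -1)
X(F, N) = 1 (X(F, N) = 4 - 1*3 = 4 - 3 = 1)
1137*X(q(-2), 1) = 1137*1 = 1137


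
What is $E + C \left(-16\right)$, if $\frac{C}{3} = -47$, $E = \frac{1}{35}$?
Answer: $\frac{78961}{35} \approx 2256.0$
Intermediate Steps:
$E = \frac{1}{35} \approx 0.028571$
$C = -141$ ($C = 3 \left(-47\right) = -141$)
$E + C \left(-16\right) = \frac{1}{35} - -2256 = \frac{1}{35} + 2256 = \frac{78961}{35}$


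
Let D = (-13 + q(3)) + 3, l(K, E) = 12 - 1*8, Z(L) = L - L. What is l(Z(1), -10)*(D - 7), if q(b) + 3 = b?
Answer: -68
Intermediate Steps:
q(b) = -3 + b
Z(L) = 0
l(K, E) = 4 (l(K, E) = 12 - 8 = 4)
D = -10 (D = (-13 + (-3 + 3)) + 3 = (-13 + 0) + 3 = -13 + 3 = -10)
l(Z(1), -10)*(D - 7) = 4*(-10 - 7) = 4*(-17) = -68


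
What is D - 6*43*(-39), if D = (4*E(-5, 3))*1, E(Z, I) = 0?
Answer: 10062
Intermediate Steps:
D = 0 (D = (4*0)*1 = 0*1 = 0)
D - 6*43*(-39) = 0 - 6*43*(-39) = 0 - 258*(-39) = 0 + 10062 = 10062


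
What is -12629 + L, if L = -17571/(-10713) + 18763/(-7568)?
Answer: -341325544209/27025328 ≈ -12630.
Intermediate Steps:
L = -22676897/27025328 (L = -17571*(-1/10713) + 18763*(-1/7568) = 5857/3571 - 18763/7568 = -22676897/27025328 ≈ -0.83910)
-12629 + L = -12629 - 22676897/27025328 = -341325544209/27025328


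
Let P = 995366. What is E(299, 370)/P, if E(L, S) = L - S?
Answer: -71/995366 ≈ -7.1331e-5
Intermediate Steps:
E(299, 370)/P = (299 - 1*370)/995366 = (299 - 370)*(1/995366) = -71*1/995366 = -71/995366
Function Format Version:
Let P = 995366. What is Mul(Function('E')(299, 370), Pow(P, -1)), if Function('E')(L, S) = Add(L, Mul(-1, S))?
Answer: Rational(-71, 995366) ≈ -7.1331e-5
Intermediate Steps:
Mul(Function('E')(299, 370), Pow(P, -1)) = Mul(Add(299, Mul(-1, 370)), Pow(995366, -1)) = Mul(Add(299, -370), Rational(1, 995366)) = Mul(-71, Rational(1, 995366)) = Rational(-71, 995366)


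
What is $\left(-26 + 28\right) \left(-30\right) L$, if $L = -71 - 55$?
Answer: $7560$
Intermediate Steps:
$L = -126$ ($L = -71 - 55 = -126$)
$\left(-26 + 28\right) \left(-30\right) L = \left(-26 + 28\right) \left(-30\right) \left(-126\right) = 2 \left(-30\right) \left(-126\right) = \left(-60\right) \left(-126\right) = 7560$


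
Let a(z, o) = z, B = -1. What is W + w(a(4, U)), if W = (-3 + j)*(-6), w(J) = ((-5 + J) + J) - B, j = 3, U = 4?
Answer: 4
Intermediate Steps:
w(J) = -4 + 2*J (w(J) = ((-5 + J) + J) - 1*(-1) = (-5 + 2*J) + 1 = -4 + 2*J)
W = 0 (W = (-3 + 3)*(-6) = 0*(-6) = 0)
W + w(a(4, U)) = 0 + (-4 + 2*4) = 0 + (-4 + 8) = 0 + 4 = 4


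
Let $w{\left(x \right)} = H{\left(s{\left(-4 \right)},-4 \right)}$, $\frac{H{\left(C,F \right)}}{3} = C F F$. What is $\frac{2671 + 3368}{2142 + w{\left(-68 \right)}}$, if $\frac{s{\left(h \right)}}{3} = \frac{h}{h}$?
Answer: $\frac{671}{254} \approx 2.6417$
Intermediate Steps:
$s{\left(h \right)} = 3$ ($s{\left(h \right)} = 3 \frac{h}{h} = 3 \cdot 1 = 3$)
$H{\left(C,F \right)} = 3 C F^{2}$ ($H{\left(C,F \right)} = 3 C F F = 3 C F^{2}$)
$w{\left(x \right)} = 144$ ($w{\left(x \right)} = 3 \cdot 3 \left(-4\right)^{2} = 3 \cdot 3 \cdot 16 = 144$)
$\frac{2671 + 3368}{2142 + w{\left(-68 \right)}} = \frac{2671 + 3368}{2142 + 144} = \frac{6039}{2286} = 6039 \cdot \frac{1}{2286} = \frac{671}{254}$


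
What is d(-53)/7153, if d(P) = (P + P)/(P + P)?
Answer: 1/7153 ≈ 0.00013980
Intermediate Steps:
d(P) = 1 (d(P) = (2*P)/((2*P)) = (2*P)*(1/(2*P)) = 1)
d(-53)/7153 = 1/7153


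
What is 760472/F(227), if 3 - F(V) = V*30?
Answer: -760472/6807 ≈ -111.72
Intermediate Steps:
F(V) = 3 - 30*V (F(V) = 3 - V*30 = 3 - 30*V)
760472/F(227) = 760472/(3 - 30*227) = 760472/(3 - 6810) = 760472/(-6807) = 760472*(-1/6807) = -760472/6807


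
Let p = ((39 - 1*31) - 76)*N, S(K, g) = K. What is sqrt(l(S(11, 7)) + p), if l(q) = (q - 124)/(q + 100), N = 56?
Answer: I*sqrt(46930911)/111 ≈ 61.717*I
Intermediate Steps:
l(q) = (-124 + q)/(100 + q)
p = -3808 (p = ((39 - 1*31) - 76)*56 = ((39 - 31) - 76)*56 = (8 - 76)*56 = -68*56 = -3808)
sqrt(l(S(11, 7)) + p) = sqrt((-124 + 11)/(100 + 11) - 3808) = sqrt(-113/111 - 3808) = sqrt(-422801/111) = I*sqrt(46930911)/111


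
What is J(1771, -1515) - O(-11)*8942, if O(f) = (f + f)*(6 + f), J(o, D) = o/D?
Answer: -1490186071/1515 ≈ -9.8362e+5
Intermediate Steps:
O(f) = 2*f*(6 + f) (O(f) = (2*f)*(6 + f) = 2*f*(6 + f))
J(1771, -1515) - O(-11)*8942 = 1771/(-1515) - 2*(-11)*(6 - 11)*8942 = 1771*(-1/1515) - 2*(-11)*(-5)*8942 = -1771/1515 - 110*8942 = -1771/1515 - 1*983620 = -1771/1515 - 983620 = -1490186071/1515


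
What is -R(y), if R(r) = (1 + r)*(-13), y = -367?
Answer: -4758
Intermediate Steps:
R(r) = -13 - 13*r
-R(y) = -(-13 - 13*(-367)) = -(-13 + 4771) = -1*4758 = -4758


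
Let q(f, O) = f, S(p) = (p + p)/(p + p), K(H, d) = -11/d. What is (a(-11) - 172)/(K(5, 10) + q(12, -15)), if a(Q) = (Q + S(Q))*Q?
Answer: -620/109 ≈ -5.6881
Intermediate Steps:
S(p) = 1 (S(p) = (2*p)/((2*p)) = (2*p)*(1/(2*p)) = 1)
a(Q) = Q*(1 + Q) (a(Q) = (Q + 1)*Q = (1 + Q)*Q = Q*(1 + Q))
(a(-11) - 172)/(K(5, 10) + q(12, -15)) = (-11*(1 - 11) - 172)/(-11/10 + 12) = (-11*(-10) - 172)/(-11*⅒ + 12) = (110 - 172)/(-11/10 + 12) = -62/109/10 = -62*10/109 = -620/109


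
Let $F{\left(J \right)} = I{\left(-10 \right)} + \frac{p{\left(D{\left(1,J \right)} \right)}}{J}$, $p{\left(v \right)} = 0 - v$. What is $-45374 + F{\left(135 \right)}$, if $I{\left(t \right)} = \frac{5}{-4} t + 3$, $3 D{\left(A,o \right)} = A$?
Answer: $- \frac{36740387}{810} \approx -45359.0$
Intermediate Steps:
$D{\left(A,o \right)} = \frac{A}{3}$
$p{\left(v \right)} = - v$
$I{\left(t \right)} = 3 - \frac{5 t}{4}$ ($I{\left(t \right)} = 5 \left(- \frac{1}{4}\right) t + 3 = - \frac{5 t}{4} + 3 = 3 - \frac{5 t}{4}$)
$F{\left(J \right)} = \frac{31}{2} - \frac{1}{3 J}$ ($F{\left(J \right)} = \left(3 - - \frac{25}{2}\right) + \frac{\left(-1\right) \frac{1}{3} \cdot 1}{J} = \left(3 + \frac{25}{2}\right) + \frac{\left(-1\right) \frac{1}{3}}{J} = \frac{31}{2} - \frac{1}{3 J}$)
$-45374 + F{\left(135 \right)} = -45374 + \frac{-2 + 93 \cdot 135}{6 \cdot 135} = -45374 + \frac{1}{6} \cdot \frac{1}{135} \left(-2 + 12555\right) = -45374 + \frac{1}{6} \cdot \frac{1}{135} \cdot 12553 = -45374 + \frac{12553}{810} = - \frac{36740387}{810}$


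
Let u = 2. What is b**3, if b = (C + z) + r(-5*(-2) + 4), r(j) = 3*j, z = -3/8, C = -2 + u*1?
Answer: 36926037/512 ≈ 72121.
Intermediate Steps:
C = 0 (C = -2 + 2*1 = -2 + 2 = 0)
z = -3/8 (z = -3*1/8 = -3/8 ≈ -0.37500)
b = 333/8 (b = (0 - 3/8) + 3*(-5*(-2) + 4) = -3/8 + 3*(10 + 4) = -3/8 + 3*14 = -3/8 + 42 = 333/8 ≈ 41.625)
b**3 = (333/8)**3 = 36926037/512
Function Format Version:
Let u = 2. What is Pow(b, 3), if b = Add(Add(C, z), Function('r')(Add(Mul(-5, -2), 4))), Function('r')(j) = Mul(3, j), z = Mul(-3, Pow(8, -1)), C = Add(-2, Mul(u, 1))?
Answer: Rational(36926037, 512) ≈ 72121.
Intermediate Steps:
C = 0 (C = Add(-2, Mul(2, 1)) = Add(-2, 2) = 0)
z = Rational(-3, 8) (z = Mul(-3, Rational(1, 8)) = Rational(-3, 8) ≈ -0.37500)
b = Rational(333, 8) (b = Add(Add(0, Rational(-3, 8)), Mul(3, Add(Mul(-5, -2), 4))) = Add(Rational(-3, 8), Mul(3, Add(10, 4))) = Add(Rational(-3, 8), Mul(3, 14)) = Add(Rational(-3, 8), 42) = Rational(333, 8) ≈ 41.625)
Pow(b, 3) = Pow(Rational(333, 8), 3) = Rational(36926037, 512)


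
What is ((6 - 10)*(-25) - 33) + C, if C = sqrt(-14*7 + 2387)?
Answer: 67 + sqrt(2289) ≈ 114.84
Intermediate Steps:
C = sqrt(2289) (C = sqrt(-98 + 2387) = sqrt(2289) ≈ 47.844)
((6 - 10)*(-25) - 33) + C = ((6 - 10)*(-25) - 33) + sqrt(2289) = (-4*(-25) - 33) + sqrt(2289) = (100 - 33) + sqrt(2289) = 67 + sqrt(2289)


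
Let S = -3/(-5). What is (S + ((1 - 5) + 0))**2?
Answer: 289/25 ≈ 11.560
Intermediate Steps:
S = 3/5 (S = -3*(-1/5) = 3/5 ≈ 0.60000)
(S + ((1 - 5) + 0))**2 = (3/5 + ((1 - 5) + 0))**2 = (3/5 + (-4 + 0))**2 = (3/5 - 4)**2 = (-17/5)**2 = 289/25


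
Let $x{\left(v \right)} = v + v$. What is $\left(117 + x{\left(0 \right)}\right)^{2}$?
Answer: $13689$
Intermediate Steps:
$x{\left(v \right)} = 2 v$
$\left(117 + x{\left(0 \right)}\right)^{2} = \left(117 + 2 \cdot 0\right)^{2} = \left(117 + 0\right)^{2} = 117^{2} = 13689$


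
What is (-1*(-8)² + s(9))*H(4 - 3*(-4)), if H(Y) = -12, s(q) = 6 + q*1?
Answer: 588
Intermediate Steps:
s(q) = 6 + q
(-1*(-8)² + s(9))*H(4 - 3*(-4)) = (-1*(-8)² + (6 + 9))*(-12) = (-1*64 + 15)*(-12) = (-64 + 15)*(-12) = -49*(-12) = 588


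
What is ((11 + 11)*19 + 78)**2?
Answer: 246016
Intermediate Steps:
((11 + 11)*19 + 78)**2 = (22*19 + 78)**2 = (418 + 78)**2 = 496**2 = 246016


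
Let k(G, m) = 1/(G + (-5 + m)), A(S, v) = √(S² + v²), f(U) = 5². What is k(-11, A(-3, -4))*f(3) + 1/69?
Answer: -1714/759 ≈ -2.2582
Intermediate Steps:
f(U) = 25
k(G, m) = 1/(-5 + G + m)
k(-11, A(-3, -4))*f(3) + 1/69 = 25/(-5 - 11 + √((-3)² + (-4)²)) + 1/69 = 25/(-5 - 11 + √(9 + 16)) + 1/69 = 25/(-5 - 11 + √25) + 1/69 = 25/(-5 - 11 + 5) + 1/69 = 25/(-11) + 1/69 = -1/11*25 + 1/69 = -25/11 + 1/69 = -1714/759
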